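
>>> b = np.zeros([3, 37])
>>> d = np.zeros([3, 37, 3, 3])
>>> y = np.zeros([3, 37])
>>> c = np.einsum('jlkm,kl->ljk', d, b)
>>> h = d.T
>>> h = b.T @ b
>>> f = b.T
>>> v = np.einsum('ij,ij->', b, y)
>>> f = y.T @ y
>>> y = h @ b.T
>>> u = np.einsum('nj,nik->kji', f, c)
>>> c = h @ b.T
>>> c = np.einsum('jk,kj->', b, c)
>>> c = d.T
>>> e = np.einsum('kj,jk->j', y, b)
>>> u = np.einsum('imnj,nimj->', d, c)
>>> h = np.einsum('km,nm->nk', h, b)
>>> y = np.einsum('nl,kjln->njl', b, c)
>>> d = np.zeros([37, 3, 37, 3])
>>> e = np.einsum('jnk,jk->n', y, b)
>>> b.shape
(3, 37)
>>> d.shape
(37, 3, 37, 3)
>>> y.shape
(3, 3, 37)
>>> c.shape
(3, 3, 37, 3)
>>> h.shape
(3, 37)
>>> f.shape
(37, 37)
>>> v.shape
()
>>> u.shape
()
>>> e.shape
(3,)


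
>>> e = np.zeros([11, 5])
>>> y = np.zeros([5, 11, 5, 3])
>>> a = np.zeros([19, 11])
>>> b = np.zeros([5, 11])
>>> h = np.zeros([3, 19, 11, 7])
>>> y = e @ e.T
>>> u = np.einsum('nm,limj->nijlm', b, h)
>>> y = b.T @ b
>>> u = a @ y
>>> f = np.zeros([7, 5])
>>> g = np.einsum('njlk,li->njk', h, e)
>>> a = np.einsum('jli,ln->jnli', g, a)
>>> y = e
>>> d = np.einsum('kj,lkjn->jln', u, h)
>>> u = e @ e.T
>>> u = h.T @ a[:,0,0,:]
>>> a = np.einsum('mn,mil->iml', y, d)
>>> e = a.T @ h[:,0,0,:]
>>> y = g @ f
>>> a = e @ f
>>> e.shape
(7, 11, 7)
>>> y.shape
(3, 19, 5)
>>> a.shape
(7, 11, 5)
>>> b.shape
(5, 11)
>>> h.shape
(3, 19, 11, 7)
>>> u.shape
(7, 11, 19, 7)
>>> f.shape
(7, 5)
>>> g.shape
(3, 19, 7)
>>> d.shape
(11, 3, 7)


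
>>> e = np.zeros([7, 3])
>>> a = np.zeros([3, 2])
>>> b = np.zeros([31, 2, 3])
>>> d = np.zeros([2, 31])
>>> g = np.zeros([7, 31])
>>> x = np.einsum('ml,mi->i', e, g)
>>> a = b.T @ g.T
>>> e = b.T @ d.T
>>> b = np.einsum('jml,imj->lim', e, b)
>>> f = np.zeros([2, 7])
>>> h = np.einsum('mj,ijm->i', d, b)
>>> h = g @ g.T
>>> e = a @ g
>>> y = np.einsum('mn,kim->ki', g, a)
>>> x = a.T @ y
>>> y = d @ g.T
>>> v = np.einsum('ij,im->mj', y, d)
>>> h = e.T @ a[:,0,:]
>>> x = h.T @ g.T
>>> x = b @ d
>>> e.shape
(3, 2, 31)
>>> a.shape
(3, 2, 7)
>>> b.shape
(2, 31, 2)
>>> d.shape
(2, 31)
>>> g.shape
(7, 31)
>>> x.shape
(2, 31, 31)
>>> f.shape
(2, 7)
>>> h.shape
(31, 2, 7)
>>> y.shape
(2, 7)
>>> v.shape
(31, 7)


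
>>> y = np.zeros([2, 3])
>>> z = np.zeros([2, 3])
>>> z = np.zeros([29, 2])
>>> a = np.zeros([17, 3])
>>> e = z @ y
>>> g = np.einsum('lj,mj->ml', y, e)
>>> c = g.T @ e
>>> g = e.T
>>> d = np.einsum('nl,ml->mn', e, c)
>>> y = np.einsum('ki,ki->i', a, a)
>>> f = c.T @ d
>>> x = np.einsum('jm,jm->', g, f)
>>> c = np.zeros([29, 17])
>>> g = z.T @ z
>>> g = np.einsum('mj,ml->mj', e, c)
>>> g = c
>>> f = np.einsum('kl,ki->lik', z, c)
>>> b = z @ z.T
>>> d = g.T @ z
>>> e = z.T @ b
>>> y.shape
(3,)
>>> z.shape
(29, 2)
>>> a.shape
(17, 3)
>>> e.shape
(2, 29)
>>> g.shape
(29, 17)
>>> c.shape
(29, 17)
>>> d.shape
(17, 2)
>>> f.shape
(2, 17, 29)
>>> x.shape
()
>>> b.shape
(29, 29)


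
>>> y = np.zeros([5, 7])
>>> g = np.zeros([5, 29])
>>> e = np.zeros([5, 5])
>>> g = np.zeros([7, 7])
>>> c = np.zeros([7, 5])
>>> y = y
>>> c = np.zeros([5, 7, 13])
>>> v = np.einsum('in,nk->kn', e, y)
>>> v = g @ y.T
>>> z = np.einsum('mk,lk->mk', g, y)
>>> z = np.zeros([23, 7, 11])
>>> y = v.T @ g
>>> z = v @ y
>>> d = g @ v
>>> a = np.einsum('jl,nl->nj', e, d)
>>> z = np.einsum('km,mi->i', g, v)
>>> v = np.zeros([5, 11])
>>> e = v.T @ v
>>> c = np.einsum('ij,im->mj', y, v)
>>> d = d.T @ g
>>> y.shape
(5, 7)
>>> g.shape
(7, 7)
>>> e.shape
(11, 11)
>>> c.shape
(11, 7)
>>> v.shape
(5, 11)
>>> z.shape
(5,)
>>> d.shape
(5, 7)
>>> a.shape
(7, 5)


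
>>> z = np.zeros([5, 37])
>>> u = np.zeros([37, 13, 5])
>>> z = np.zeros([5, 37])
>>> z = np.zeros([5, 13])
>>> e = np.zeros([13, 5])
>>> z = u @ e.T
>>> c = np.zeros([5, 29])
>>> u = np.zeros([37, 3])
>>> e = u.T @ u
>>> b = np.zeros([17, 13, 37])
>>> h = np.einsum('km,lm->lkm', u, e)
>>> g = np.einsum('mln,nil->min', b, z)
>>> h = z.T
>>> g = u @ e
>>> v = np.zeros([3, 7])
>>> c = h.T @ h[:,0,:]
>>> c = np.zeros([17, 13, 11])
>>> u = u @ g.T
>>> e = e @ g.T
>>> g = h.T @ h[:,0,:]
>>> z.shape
(37, 13, 13)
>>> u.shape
(37, 37)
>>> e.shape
(3, 37)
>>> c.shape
(17, 13, 11)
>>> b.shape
(17, 13, 37)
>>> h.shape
(13, 13, 37)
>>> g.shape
(37, 13, 37)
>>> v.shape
(3, 7)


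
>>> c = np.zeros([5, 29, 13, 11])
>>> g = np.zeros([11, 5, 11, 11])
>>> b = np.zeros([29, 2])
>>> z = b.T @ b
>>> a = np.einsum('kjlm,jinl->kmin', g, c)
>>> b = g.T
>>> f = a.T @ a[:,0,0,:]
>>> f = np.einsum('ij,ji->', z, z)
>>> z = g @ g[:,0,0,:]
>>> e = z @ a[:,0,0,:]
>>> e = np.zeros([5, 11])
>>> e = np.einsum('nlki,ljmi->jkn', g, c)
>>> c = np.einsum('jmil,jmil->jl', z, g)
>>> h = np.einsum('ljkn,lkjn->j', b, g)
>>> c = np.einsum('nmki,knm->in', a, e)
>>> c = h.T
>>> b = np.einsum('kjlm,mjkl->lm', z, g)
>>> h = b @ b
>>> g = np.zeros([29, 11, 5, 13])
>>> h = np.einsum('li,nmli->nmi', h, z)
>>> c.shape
(11,)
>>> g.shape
(29, 11, 5, 13)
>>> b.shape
(11, 11)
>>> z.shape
(11, 5, 11, 11)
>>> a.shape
(11, 11, 29, 13)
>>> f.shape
()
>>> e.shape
(29, 11, 11)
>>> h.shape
(11, 5, 11)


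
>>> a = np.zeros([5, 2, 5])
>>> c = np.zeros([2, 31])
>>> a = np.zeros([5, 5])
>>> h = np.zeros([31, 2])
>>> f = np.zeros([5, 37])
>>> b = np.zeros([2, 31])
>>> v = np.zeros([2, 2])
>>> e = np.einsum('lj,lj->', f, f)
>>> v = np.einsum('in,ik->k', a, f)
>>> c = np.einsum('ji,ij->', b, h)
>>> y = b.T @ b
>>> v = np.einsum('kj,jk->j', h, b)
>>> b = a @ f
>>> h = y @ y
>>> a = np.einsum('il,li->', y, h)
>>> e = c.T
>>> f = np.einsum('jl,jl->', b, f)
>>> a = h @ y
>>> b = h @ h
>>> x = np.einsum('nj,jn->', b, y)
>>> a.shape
(31, 31)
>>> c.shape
()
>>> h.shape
(31, 31)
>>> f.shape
()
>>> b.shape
(31, 31)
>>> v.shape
(2,)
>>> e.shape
()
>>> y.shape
(31, 31)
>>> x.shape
()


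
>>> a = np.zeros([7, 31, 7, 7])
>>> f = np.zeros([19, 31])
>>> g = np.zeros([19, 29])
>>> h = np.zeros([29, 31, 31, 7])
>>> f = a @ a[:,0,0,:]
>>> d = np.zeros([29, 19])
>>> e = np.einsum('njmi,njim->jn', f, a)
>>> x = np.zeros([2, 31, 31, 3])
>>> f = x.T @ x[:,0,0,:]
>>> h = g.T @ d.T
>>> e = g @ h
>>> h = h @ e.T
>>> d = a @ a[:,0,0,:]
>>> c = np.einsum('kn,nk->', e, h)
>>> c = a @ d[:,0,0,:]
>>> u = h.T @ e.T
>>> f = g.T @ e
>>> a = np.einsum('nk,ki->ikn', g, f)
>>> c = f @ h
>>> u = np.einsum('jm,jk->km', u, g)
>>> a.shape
(29, 29, 19)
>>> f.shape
(29, 29)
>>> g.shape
(19, 29)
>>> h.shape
(29, 19)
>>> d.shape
(7, 31, 7, 7)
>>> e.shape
(19, 29)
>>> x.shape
(2, 31, 31, 3)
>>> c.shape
(29, 19)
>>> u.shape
(29, 19)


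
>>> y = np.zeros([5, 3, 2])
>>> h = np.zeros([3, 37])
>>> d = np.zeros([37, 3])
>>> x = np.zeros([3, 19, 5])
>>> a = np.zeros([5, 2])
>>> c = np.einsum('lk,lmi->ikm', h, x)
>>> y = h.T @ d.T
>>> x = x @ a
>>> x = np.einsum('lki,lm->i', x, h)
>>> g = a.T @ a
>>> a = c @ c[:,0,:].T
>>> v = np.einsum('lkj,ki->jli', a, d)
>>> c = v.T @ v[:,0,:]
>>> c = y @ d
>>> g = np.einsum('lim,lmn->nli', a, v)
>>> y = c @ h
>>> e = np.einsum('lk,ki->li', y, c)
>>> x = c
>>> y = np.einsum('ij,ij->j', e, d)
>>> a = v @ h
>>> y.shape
(3,)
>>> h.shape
(3, 37)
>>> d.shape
(37, 3)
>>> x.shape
(37, 3)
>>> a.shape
(5, 5, 37)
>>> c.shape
(37, 3)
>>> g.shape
(3, 5, 37)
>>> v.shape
(5, 5, 3)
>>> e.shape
(37, 3)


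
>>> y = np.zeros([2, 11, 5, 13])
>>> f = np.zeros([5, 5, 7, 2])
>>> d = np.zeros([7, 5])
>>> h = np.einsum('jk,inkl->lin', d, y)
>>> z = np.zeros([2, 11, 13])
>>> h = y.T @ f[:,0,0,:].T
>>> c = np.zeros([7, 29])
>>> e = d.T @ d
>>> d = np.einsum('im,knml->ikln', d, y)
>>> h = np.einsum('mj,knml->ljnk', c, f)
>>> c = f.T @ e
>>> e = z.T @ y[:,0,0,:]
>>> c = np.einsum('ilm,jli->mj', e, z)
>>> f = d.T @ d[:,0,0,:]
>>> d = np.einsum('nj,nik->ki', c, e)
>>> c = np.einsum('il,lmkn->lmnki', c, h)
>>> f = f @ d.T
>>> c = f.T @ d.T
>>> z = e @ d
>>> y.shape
(2, 11, 5, 13)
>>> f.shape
(11, 13, 2, 13)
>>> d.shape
(13, 11)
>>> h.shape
(2, 29, 5, 5)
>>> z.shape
(13, 11, 11)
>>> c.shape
(13, 2, 13, 13)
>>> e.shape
(13, 11, 13)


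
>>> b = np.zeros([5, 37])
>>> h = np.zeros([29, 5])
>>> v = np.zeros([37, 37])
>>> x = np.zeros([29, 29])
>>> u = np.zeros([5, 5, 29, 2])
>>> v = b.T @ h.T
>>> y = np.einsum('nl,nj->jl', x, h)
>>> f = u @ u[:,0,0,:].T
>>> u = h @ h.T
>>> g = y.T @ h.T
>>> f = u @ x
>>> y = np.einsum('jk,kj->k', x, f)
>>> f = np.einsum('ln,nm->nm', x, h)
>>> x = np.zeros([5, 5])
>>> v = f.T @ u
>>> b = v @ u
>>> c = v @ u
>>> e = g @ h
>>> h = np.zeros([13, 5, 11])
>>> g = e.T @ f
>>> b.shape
(5, 29)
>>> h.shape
(13, 5, 11)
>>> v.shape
(5, 29)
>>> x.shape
(5, 5)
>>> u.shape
(29, 29)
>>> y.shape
(29,)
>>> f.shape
(29, 5)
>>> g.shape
(5, 5)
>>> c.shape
(5, 29)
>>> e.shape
(29, 5)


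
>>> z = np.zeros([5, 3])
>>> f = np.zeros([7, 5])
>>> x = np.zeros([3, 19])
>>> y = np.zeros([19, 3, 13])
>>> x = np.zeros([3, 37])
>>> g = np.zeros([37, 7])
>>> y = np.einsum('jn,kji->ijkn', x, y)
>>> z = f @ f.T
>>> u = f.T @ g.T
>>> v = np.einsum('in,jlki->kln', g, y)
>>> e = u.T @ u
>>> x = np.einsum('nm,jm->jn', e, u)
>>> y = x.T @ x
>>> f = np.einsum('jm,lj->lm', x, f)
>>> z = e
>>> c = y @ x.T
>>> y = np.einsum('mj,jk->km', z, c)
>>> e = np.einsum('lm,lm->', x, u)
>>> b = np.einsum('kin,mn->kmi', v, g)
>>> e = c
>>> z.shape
(37, 37)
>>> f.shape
(7, 37)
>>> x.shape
(5, 37)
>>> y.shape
(5, 37)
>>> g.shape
(37, 7)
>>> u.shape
(5, 37)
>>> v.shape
(19, 3, 7)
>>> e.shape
(37, 5)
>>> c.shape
(37, 5)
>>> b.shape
(19, 37, 3)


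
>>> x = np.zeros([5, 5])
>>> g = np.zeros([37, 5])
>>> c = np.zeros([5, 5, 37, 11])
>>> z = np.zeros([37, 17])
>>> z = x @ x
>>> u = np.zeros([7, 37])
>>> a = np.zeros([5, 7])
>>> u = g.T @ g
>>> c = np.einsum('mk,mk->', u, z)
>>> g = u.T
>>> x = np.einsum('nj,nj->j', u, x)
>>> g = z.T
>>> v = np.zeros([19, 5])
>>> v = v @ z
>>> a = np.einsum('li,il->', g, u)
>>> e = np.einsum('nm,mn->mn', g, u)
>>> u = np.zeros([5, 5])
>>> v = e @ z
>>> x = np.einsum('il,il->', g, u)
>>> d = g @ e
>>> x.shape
()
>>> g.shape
(5, 5)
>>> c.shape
()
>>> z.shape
(5, 5)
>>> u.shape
(5, 5)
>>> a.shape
()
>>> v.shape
(5, 5)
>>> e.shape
(5, 5)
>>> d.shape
(5, 5)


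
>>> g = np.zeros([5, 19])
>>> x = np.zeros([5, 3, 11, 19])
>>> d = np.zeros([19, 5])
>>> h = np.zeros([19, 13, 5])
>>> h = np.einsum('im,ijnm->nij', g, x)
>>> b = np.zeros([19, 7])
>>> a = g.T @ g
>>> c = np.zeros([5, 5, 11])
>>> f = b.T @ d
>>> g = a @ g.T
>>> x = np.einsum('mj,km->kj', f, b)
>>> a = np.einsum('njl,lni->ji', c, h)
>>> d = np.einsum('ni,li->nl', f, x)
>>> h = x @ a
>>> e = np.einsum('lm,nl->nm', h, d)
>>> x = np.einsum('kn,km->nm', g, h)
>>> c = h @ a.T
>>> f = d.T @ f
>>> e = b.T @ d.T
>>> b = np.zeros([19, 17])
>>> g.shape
(19, 5)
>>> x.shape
(5, 3)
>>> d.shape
(7, 19)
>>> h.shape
(19, 3)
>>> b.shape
(19, 17)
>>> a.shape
(5, 3)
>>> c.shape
(19, 5)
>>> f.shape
(19, 5)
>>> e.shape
(7, 7)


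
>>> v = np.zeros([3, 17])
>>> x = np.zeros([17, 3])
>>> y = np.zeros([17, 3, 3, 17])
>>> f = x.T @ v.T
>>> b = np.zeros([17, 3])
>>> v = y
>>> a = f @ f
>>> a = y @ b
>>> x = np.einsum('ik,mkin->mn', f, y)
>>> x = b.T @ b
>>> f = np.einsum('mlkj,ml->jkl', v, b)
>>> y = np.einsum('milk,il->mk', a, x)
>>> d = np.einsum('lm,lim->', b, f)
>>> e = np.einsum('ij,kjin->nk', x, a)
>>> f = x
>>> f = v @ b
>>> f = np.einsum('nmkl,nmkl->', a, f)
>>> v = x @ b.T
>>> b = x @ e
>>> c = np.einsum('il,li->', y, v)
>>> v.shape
(3, 17)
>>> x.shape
(3, 3)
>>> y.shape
(17, 3)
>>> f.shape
()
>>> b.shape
(3, 17)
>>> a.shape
(17, 3, 3, 3)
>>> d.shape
()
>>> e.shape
(3, 17)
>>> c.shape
()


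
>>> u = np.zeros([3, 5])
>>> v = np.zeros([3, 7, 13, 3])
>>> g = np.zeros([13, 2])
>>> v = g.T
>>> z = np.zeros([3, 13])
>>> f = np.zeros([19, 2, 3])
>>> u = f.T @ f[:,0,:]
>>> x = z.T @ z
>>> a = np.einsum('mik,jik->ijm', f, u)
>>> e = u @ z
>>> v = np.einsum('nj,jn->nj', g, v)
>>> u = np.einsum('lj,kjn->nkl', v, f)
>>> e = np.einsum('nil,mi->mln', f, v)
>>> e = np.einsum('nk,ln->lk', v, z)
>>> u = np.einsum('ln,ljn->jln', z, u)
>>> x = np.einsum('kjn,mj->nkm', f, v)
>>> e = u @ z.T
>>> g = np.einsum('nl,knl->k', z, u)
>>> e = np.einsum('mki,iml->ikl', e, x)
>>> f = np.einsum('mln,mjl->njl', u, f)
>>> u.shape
(19, 3, 13)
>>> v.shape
(13, 2)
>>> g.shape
(19,)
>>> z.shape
(3, 13)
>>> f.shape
(13, 2, 3)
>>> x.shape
(3, 19, 13)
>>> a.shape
(2, 3, 19)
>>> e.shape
(3, 3, 13)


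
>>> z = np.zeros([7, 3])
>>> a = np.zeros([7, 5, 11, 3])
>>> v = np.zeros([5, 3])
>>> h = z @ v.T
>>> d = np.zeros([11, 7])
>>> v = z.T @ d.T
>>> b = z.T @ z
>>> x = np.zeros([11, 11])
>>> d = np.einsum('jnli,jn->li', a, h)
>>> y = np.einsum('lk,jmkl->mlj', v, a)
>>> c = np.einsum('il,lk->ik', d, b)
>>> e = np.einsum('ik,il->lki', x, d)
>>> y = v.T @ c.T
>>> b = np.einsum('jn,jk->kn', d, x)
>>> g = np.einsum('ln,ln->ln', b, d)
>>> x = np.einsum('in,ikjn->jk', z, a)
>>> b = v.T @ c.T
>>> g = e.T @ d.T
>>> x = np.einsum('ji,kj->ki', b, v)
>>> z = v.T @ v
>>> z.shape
(11, 11)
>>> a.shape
(7, 5, 11, 3)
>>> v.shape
(3, 11)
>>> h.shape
(7, 5)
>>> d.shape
(11, 3)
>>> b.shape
(11, 11)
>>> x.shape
(3, 11)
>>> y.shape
(11, 11)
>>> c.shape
(11, 3)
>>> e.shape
(3, 11, 11)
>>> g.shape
(11, 11, 11)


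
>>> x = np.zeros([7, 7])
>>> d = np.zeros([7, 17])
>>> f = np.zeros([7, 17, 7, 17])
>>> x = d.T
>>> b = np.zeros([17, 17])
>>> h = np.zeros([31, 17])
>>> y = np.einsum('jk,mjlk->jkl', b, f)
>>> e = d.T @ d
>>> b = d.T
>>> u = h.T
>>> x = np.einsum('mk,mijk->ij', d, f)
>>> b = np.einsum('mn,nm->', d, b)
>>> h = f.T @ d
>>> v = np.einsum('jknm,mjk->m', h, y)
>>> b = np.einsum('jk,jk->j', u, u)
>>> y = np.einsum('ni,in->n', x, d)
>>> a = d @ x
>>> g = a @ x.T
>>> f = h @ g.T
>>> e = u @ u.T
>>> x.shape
(17, 7)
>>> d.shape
(7, 17)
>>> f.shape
(17, 7, 17, 7)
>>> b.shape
(17,)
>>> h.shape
(17, 7, 17, 17)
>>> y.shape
(17,)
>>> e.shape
(17, 17)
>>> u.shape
(17, 31)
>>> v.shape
(17,)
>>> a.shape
(7, 7)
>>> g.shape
(7, 17)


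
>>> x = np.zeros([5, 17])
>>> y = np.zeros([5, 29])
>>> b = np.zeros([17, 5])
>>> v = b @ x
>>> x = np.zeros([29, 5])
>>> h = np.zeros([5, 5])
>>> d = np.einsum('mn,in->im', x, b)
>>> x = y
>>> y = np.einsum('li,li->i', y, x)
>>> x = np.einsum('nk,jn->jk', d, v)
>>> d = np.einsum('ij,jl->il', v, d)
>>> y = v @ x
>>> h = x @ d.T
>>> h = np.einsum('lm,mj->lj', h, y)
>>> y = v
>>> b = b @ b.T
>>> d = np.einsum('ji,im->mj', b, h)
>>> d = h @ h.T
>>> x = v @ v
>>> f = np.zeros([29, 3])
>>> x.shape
(17, 17)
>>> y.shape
(17, 17)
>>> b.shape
(17, 17)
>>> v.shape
(17, 17)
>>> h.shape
(17, 29)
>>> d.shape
(17, 17)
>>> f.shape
(29, 3)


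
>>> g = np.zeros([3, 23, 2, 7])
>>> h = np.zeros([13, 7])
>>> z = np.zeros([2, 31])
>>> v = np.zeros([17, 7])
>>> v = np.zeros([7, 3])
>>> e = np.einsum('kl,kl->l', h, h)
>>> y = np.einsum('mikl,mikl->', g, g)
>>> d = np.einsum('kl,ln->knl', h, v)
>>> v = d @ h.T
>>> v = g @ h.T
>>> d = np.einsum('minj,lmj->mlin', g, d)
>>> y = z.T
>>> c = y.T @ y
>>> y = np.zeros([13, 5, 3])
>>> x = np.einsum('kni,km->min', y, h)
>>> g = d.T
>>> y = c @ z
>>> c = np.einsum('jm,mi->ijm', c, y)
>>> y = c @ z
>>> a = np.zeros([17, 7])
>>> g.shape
(2, 23, 13, 3)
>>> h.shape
(13, 7)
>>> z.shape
(2, 31)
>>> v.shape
(3, 23, 2, 13)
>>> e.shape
(7,)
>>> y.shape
(31, 2, 31)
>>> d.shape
(3, 13, 23, 2)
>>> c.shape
(31, 2, 2)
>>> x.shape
(7, 3, 5)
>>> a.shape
(17, 7)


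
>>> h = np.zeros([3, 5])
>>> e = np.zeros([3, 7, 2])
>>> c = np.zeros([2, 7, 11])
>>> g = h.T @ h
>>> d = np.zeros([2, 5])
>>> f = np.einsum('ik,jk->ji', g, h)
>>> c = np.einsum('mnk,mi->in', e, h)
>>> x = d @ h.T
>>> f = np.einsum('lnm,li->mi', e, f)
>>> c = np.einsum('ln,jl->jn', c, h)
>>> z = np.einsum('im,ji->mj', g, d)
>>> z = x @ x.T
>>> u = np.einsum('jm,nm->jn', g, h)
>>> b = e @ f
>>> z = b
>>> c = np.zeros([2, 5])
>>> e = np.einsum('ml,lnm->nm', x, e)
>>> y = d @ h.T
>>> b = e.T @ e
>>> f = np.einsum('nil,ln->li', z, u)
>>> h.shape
(3, 5)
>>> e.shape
(7, 2)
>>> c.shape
(2, 5)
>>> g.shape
(5, 5)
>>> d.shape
(2, 5)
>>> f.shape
(5, 7)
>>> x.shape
(2, 3)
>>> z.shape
(3, 7, 5)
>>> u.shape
(5, 3)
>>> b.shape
(2, 2)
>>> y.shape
(2, 3)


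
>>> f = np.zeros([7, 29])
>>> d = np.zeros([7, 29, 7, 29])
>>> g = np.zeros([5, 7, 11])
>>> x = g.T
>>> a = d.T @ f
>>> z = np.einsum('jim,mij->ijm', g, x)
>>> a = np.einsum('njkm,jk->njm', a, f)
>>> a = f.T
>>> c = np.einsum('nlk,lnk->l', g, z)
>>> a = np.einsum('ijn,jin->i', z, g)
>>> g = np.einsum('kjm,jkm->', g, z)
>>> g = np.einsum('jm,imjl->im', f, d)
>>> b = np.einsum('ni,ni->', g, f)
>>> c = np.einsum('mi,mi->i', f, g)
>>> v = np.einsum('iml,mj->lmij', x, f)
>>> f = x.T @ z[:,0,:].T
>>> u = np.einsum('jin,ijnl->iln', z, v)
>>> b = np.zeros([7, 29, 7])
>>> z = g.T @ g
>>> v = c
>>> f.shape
(5, 7, 7)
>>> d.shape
(7, 29, 7, 29)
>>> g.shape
(7, 29)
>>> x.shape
(11, 7, 5)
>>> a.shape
(7,)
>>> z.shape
(29, 29)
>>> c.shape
(29,)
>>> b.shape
(7, 29, 7)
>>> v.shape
(29,)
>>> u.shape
(5, 29, 11)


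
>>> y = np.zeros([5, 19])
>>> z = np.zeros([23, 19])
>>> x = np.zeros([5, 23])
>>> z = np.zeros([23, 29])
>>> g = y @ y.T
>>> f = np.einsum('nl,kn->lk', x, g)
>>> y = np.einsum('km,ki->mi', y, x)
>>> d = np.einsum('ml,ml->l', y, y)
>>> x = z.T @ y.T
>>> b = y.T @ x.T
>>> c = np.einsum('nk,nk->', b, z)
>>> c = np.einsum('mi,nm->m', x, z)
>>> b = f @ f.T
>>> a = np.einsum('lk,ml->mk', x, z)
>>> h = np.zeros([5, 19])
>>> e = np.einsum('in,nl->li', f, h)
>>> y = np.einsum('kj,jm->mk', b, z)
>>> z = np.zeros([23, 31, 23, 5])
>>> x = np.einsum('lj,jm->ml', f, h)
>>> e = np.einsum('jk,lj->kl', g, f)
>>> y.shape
(29, 23)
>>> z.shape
(23, 31, 23, 5)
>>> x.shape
(19, 23)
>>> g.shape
(5, 5)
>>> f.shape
(23, 5)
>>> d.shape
(23,)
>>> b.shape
(23, 23)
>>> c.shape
(29,)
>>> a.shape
(23, 19)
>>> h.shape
(5, 19)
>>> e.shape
(5, 23)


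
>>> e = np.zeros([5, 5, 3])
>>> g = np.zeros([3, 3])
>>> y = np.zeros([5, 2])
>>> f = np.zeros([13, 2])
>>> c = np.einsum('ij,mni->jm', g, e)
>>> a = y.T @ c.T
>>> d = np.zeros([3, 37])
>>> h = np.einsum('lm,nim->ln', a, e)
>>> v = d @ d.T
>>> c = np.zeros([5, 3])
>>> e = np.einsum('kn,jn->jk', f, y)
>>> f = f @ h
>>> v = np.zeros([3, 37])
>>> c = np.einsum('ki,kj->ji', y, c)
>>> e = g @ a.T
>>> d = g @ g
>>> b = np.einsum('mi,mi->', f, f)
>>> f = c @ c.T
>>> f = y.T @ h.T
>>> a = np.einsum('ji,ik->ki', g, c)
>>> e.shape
(3, 2)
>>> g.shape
(3, 3)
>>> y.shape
(5, 2)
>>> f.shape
(2, 2)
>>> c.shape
(3, 2)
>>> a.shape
(2, 3)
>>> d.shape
(3, 3)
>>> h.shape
(2, 5)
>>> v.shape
(3, 37)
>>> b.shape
()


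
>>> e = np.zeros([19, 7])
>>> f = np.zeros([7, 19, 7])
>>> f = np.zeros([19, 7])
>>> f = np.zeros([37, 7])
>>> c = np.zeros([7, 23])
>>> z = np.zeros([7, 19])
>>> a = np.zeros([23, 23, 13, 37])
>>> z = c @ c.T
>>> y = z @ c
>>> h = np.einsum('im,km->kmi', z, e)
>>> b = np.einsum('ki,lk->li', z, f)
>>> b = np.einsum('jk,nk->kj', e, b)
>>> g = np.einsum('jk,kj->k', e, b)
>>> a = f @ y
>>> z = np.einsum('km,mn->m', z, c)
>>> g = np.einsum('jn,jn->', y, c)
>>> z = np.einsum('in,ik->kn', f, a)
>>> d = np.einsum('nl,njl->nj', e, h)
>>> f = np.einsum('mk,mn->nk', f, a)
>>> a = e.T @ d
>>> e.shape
(19, 7)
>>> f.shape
(23, 7)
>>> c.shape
(7, 23)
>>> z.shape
(23, 7)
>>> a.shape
(7, 7)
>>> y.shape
(7, 23)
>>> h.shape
(19, 7, 7)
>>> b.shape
(7, 19)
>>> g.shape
()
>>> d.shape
(19, 7)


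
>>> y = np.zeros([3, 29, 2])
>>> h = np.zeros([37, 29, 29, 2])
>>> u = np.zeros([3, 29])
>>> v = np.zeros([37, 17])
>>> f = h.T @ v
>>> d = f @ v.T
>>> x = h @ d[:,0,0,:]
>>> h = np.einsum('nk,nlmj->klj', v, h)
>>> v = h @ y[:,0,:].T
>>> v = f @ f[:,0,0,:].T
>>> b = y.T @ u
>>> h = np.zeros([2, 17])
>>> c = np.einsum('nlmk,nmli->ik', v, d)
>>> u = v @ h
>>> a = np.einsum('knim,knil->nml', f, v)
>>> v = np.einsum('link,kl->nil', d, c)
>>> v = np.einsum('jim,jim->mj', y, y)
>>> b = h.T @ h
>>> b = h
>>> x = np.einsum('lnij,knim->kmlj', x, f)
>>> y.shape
(3, 29, 2)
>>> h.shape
(2, 17)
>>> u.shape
(2, 29, 29, 17)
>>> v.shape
(2, 3)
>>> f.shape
(2, 29, 29, 17)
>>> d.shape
(2, 29, 29, 37)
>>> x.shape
(2, 17, 37, 37)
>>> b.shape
(2, 17)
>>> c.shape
(37, 2)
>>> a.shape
(29, 17, 2)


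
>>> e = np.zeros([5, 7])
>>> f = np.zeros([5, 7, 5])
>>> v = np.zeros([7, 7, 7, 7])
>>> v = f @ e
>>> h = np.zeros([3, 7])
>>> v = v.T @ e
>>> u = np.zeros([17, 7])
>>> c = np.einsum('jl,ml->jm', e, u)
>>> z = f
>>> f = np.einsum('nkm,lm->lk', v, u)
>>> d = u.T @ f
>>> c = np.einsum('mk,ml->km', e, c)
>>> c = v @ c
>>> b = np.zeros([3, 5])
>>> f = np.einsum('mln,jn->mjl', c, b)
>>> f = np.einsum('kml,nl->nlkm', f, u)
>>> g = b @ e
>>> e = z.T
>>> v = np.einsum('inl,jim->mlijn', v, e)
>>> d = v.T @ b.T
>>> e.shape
(5, 7, 5)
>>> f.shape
(17, 7, 7, 3)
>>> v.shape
(5, 7, 7, 5, 7)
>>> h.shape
(3, 7)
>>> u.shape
(17, 7)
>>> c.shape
(7, 7, 5)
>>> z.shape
(5, 7, 5)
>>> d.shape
(7, 5, 7, 7, 3)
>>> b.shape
(3, 5)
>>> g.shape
(3, 7)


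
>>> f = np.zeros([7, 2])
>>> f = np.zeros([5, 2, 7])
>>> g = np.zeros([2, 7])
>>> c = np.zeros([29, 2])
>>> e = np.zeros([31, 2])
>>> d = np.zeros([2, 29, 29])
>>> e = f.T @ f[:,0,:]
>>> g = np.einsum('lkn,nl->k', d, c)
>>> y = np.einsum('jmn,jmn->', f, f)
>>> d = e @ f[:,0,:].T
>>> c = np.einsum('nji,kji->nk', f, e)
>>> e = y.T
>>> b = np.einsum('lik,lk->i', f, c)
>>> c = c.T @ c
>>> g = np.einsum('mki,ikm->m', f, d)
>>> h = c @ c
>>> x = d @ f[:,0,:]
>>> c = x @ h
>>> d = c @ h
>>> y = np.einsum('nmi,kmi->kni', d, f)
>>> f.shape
(5, 2, 7)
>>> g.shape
(5,)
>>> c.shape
(7, 2, 7)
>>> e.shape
()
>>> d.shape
(7, 2, 7)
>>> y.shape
(5, 7, 7)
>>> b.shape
(2,)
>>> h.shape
(7, 7)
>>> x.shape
(7, 2, 7)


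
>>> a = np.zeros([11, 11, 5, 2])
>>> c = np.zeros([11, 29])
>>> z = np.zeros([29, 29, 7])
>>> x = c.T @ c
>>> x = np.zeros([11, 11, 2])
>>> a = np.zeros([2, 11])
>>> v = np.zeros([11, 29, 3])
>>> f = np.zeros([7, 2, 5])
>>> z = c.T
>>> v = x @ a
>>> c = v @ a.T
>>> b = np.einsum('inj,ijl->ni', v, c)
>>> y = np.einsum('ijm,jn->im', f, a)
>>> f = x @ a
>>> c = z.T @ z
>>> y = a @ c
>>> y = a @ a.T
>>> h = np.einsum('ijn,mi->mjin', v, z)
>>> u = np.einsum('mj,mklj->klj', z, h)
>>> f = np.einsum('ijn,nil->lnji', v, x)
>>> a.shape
(2, 11)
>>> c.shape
(11, 11)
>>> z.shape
(29, 11)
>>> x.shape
(11, 11, 2)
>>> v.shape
(11, 11, 11)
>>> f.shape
(2, 11, 11, 11)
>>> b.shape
(11, 11)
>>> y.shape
(2, 2)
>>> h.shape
(29, 11, 11, 11)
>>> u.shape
(11, 11, 11)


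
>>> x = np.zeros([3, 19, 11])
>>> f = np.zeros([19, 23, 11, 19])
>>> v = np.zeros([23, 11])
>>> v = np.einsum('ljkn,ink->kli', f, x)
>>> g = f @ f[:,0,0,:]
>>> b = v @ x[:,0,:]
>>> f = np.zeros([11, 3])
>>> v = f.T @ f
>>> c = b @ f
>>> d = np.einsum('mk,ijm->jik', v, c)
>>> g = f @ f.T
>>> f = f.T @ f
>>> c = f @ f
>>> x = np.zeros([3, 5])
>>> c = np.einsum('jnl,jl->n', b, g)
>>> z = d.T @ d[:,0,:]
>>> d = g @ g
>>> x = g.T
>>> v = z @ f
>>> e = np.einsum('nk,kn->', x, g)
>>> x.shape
(11, 11)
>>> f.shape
(3, 3)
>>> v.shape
(3, 11, 3)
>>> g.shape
(11, 11)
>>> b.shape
(11, 19, 11)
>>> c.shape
(19,)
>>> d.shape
(11, 11)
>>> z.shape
(3, 11, 3)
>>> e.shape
()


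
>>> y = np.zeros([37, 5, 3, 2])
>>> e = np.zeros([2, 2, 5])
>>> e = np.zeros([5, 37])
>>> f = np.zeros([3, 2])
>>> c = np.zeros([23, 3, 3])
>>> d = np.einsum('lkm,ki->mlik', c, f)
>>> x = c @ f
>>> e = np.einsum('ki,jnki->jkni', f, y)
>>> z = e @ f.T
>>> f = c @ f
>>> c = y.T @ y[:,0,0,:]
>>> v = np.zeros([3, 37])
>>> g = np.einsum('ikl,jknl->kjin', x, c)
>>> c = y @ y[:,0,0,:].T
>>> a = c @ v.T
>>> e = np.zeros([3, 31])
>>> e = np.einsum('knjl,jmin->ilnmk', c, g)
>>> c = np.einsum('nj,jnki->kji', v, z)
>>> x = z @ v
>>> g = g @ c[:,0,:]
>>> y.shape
(37, 5, 3, 2)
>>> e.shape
(23, 37, 5, 2, 37)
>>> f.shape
(23, 3, 2)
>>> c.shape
(5, 37, 3)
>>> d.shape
(3, 23, 2, 3)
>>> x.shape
(37, 3, 5, 37)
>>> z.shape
(37, 3, 5, 3)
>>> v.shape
(3, 37)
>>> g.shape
(3, 2, 23, 3)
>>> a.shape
(37, 5, 3, 3)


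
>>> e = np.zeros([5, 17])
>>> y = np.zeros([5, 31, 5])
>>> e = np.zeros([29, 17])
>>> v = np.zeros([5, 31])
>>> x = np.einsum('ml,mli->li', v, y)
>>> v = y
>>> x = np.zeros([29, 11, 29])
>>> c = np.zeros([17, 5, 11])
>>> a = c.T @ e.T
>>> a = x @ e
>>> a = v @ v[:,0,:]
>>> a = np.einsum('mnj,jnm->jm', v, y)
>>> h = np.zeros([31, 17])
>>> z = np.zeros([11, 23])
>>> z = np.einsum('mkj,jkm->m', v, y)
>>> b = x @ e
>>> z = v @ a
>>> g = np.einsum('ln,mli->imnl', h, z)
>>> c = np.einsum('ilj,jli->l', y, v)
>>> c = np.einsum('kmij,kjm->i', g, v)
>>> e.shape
(29, 17)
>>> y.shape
(5, 31, 5)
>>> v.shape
(5, 31, 5)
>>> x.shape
(29, 11, 29)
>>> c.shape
(17,)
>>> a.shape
(5, 5)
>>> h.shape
(31, 17)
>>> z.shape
(5, 31, 5)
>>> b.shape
(29, 11, 17)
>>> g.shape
(5, 5, 17, 31)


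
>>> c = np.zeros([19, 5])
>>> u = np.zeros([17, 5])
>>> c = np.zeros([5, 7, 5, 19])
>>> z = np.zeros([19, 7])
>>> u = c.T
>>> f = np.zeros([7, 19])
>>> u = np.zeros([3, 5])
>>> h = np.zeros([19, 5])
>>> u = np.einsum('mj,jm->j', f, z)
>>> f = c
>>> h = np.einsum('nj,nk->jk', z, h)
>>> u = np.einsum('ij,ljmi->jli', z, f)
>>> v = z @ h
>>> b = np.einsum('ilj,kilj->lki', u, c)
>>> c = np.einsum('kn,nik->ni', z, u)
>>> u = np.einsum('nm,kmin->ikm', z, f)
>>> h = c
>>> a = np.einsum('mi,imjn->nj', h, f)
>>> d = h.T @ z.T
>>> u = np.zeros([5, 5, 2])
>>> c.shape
(7, 5)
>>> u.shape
(5, 5, 2)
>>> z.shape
(19, 7)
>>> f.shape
(5, 7, 5, 19)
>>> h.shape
(7, 5)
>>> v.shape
(19, 5)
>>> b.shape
(5, 5, 7)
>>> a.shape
(19, 5)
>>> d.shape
(5, 19)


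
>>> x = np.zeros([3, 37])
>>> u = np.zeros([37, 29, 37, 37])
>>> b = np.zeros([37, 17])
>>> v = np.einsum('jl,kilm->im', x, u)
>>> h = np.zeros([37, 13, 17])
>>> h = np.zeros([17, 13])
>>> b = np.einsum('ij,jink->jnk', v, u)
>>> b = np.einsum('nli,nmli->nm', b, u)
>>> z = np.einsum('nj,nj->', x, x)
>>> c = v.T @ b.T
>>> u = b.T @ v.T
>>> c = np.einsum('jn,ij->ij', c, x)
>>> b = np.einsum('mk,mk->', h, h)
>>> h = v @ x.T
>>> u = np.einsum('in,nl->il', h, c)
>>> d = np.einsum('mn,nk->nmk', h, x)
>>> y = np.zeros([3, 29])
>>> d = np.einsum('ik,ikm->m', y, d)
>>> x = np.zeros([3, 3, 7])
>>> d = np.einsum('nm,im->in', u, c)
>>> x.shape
(3, 3, 7)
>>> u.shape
(29, 37)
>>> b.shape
()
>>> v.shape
(29, 37)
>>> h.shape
(29, 3)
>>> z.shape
()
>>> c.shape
(3, 37)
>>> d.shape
(3, 29)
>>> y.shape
(3, 29)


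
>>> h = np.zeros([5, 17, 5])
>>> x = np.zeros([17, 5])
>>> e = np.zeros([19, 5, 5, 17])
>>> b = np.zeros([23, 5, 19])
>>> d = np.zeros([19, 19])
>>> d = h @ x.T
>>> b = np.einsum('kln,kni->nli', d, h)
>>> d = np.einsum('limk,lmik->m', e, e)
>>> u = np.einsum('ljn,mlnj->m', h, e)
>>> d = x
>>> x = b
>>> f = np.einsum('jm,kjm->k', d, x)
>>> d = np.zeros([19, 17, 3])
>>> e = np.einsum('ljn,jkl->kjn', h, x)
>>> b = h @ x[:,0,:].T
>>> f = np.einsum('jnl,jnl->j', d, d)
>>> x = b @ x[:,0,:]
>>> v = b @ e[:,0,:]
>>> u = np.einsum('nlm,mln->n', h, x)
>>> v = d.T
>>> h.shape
(5, 17, 5)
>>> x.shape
(5, 17, 5)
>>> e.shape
(17, 17, 5)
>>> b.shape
(5, 17, 17)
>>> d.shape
(19, 17, 3)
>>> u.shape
(5,)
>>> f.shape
(19,)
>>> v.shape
(3, 17, 19)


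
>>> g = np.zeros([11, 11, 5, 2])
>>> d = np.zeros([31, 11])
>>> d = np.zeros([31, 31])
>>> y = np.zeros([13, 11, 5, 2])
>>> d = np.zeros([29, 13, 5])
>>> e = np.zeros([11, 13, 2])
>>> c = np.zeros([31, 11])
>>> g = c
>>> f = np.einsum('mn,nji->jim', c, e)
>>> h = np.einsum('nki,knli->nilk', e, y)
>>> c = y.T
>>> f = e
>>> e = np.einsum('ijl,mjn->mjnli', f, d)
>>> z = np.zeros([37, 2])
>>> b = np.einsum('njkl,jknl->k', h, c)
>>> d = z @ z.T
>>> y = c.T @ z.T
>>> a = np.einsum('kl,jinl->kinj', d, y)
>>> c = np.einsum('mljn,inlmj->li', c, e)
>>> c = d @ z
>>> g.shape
(31, 11)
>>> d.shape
(37, 37)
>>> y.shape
(13, 11, 5, 37)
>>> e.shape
(29, 13, 5, 2, 11)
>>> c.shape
(37, 2)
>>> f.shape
(11, 13, 2)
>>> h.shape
(11, 2, 5, 13)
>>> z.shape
(37, 2)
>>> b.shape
(5,)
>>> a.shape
(37, 11, 5, 13)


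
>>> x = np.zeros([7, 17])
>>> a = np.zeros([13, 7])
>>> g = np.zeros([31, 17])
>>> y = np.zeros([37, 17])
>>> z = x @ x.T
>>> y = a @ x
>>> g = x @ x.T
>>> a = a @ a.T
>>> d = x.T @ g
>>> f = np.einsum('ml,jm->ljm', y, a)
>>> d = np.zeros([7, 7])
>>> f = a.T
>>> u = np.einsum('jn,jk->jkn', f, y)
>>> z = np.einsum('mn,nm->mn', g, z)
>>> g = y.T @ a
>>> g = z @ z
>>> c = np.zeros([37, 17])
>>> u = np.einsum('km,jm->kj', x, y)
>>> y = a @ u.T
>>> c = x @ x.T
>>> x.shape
(7, 17)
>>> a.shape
(13, 13)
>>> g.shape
(7, 7)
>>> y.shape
(13, 7)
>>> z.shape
(7, 7)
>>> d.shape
(7, 7)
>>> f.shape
(13, 13)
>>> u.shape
(7, 13)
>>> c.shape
(7, 7)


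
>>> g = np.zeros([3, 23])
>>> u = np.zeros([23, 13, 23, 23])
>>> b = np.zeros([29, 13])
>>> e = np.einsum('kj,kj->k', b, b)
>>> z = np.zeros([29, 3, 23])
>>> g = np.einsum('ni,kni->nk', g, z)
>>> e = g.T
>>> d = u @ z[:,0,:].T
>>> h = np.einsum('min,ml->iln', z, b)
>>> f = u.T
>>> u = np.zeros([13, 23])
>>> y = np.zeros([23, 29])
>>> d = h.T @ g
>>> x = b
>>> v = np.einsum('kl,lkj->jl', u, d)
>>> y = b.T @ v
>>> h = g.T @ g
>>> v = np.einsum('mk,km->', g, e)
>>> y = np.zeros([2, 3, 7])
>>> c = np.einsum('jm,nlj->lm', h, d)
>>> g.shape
(3, 29)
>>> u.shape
(13, 23)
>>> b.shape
(29, 13)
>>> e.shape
(29, 3)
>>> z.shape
(29, 3, 23)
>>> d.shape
(23, 13, 29)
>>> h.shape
(29, 29)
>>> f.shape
(23, 23, 13, 23)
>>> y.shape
(2, 3, 7)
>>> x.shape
(29, 13)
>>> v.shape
()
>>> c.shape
(13, 29)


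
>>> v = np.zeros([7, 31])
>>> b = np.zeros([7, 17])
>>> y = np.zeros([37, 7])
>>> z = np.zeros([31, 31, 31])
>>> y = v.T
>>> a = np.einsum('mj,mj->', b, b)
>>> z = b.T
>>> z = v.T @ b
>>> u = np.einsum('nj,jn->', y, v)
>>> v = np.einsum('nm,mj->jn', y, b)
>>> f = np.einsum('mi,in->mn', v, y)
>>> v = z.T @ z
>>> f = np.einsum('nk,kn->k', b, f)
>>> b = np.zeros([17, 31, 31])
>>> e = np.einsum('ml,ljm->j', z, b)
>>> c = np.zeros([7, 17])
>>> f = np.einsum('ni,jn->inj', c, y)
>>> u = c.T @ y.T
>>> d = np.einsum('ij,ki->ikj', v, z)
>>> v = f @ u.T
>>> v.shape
(17, 7, 17)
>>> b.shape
(17, 31, 31)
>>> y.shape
(31, 7)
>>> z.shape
(31, 17)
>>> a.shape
()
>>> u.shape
(17, 31)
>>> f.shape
(17, 7, 31)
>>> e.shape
(31,)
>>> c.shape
(7, 17)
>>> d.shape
(17, 31, 17)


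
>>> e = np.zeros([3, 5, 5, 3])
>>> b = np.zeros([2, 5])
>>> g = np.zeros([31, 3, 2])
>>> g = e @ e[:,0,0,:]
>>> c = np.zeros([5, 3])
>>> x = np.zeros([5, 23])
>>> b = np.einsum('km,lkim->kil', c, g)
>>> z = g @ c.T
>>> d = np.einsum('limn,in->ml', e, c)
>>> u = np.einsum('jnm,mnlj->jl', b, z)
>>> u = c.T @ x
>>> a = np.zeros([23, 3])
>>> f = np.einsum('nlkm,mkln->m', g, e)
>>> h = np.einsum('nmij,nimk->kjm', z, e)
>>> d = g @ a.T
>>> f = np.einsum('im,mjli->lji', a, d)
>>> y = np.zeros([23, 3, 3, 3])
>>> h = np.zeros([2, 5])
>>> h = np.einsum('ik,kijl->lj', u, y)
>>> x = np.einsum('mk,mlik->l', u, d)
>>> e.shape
(3, 5, 5, 3)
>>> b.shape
(5, 5, 3)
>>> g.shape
(3, 5, 5, 3)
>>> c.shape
(5, 3)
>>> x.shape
(5,)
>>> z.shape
(3, 5, 5, 5)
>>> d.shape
(3, 5, 5, 23)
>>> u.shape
(3, 23)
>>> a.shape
(23, 3)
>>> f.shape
(5, 5, 23)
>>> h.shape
(3, 3)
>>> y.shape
(23, 3, 3, 3)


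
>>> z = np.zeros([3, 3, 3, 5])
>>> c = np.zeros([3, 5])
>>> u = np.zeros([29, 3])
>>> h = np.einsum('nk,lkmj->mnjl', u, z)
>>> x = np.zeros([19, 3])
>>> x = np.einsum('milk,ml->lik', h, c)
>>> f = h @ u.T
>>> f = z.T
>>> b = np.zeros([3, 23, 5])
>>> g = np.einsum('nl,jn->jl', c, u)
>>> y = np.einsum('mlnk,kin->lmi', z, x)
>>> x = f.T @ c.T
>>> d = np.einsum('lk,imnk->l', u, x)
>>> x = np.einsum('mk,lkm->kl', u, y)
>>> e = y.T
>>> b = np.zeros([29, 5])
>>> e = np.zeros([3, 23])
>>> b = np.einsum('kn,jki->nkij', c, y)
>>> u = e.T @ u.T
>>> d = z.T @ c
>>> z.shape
(3, 3, 3, 5)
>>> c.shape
(3, 5)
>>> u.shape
(23, 29)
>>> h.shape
(3, 29, 5, 3)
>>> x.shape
(3, 3)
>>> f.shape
(5, 3, 3, 3)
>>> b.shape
(5, 3, 29, 3)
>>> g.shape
(29, 5)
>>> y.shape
(3, 3, 29)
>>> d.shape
(5, 3, 3, 5)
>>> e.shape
(3, 23)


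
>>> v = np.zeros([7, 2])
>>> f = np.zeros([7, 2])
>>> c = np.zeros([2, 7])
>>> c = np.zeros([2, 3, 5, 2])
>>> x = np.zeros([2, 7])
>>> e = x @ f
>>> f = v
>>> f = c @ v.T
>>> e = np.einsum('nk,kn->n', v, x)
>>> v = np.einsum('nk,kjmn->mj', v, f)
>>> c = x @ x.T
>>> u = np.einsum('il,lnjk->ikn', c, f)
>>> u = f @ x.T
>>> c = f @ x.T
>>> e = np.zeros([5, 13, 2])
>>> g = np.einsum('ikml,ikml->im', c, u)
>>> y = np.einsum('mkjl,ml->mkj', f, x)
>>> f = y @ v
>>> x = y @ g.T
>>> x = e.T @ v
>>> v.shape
(5, 3)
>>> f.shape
(2, 3, 3)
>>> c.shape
(2, 3, 5, 2)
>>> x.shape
(2, 13, 3)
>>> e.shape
(5, 13, 2)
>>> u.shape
(2, 3, 5, 2)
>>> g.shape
(2, 5)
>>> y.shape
(2, 3, 5)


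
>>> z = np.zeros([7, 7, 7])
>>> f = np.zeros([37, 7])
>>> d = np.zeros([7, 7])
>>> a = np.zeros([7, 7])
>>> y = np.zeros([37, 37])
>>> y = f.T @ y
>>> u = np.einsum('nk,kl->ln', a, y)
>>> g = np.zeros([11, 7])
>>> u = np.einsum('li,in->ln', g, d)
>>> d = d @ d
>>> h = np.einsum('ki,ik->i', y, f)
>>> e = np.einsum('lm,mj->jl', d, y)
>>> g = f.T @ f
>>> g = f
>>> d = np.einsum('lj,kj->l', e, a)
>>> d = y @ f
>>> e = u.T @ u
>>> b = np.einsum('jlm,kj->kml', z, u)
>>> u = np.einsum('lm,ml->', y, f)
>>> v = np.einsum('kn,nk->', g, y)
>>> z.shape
(7, 7, 7)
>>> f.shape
(37, 7)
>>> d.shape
(7, 7)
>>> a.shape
(7, 7)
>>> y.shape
(7, 37)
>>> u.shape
()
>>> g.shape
(37, 7)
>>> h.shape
(37,)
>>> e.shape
(7, 7)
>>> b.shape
(11, 7, 7)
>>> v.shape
()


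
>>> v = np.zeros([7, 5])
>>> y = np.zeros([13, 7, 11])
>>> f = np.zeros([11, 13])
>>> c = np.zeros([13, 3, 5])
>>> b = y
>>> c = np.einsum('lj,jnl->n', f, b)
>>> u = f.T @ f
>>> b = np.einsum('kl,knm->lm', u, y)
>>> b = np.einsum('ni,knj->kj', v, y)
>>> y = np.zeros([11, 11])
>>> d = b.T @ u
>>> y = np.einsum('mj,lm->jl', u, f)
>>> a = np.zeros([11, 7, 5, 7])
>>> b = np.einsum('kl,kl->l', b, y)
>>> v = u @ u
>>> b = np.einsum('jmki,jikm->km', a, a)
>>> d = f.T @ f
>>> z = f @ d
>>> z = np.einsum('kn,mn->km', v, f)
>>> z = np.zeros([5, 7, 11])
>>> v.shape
(13, 13)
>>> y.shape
(13, 11)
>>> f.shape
(11, 13)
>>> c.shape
(7,)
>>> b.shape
(5, 7)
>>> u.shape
(13, 13)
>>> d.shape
(13, 13)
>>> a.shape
(11, 7, 5, 7)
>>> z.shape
(5, 7, 11)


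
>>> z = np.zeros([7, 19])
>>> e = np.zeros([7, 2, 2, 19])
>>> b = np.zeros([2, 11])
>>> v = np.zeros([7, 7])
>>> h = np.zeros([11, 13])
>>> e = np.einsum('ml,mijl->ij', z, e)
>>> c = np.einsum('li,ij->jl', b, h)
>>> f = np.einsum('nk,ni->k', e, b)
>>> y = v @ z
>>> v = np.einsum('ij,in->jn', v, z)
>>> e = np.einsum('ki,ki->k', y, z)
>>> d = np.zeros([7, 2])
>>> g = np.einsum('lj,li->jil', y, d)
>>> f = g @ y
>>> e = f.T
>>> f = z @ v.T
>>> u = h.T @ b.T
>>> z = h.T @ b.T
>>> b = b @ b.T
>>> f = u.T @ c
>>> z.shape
(13, 2)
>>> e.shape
(19, 2, 19)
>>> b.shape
(2, 2)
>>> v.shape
(7, 19)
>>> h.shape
(11, 13)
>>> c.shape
(13, 2)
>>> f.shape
(2, 2)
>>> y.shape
(7, 19)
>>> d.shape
(7, 2)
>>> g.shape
(19, 2, 7)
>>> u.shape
(13, 2)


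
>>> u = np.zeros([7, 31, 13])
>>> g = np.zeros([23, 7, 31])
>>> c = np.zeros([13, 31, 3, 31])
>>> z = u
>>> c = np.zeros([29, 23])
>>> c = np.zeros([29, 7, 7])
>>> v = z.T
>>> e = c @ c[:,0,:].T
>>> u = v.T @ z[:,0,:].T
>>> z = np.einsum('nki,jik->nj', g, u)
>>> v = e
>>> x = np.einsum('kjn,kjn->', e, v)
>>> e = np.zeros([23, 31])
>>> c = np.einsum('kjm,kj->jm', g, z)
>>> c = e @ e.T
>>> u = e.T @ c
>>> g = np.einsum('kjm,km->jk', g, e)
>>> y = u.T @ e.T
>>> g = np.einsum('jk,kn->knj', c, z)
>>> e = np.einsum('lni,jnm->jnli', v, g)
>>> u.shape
(31, 23)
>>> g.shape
(23, 7, 23)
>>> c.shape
(23, 23)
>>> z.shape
(23, 7)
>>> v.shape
(29, 7, 29)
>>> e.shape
(23, 7, 29, 29)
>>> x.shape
()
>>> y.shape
(23, 23)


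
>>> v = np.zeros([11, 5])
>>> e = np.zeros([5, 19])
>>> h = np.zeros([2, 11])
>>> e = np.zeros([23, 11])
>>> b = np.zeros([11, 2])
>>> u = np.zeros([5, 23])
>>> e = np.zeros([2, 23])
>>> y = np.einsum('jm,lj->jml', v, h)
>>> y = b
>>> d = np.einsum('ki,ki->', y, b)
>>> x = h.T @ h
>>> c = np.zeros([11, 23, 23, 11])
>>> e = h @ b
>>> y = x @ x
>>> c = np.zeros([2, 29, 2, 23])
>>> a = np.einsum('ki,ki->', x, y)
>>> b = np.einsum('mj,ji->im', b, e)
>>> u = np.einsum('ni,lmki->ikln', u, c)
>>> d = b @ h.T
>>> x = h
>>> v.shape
(11, 5)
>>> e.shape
(2, 2)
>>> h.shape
(2, 11)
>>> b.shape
(2, 11)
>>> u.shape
(23, 2, 2, 5)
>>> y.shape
(11, 11)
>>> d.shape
(2, 2)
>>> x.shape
(2, 11)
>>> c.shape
(2, 29, 2, 23)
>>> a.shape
()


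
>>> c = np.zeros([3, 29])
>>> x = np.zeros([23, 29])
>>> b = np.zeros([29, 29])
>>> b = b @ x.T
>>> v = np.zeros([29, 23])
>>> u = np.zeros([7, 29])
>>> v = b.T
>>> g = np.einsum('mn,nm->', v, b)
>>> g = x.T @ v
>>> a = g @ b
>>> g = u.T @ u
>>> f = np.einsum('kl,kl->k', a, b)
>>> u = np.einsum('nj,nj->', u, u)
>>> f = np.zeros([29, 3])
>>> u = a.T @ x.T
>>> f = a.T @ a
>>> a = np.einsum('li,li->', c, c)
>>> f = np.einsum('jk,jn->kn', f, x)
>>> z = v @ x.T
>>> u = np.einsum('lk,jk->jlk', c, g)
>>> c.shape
(3, 29)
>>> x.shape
(23, 29)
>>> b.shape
(29, 23)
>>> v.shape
(23, 29)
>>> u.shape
(29, 3, 29)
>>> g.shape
(29, 29)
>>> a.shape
()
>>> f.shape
(23, 29)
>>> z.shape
(23, 23)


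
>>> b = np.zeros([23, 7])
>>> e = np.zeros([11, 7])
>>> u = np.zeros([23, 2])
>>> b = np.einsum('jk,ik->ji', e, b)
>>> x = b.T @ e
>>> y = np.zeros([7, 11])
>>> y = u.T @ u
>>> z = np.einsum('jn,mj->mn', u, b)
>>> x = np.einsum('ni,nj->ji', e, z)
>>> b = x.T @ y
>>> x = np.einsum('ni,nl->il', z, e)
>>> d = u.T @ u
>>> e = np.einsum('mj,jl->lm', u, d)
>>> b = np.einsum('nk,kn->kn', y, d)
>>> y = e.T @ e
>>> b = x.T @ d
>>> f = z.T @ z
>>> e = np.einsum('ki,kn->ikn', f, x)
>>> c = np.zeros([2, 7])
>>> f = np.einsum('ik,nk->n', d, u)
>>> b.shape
(7, 2)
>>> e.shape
(2, 2, 7)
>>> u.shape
(23, 2)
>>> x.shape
(2, 7)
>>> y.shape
(23, 23)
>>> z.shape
(11, 2)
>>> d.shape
(2, 2)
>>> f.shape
(23,)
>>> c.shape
(2, 7)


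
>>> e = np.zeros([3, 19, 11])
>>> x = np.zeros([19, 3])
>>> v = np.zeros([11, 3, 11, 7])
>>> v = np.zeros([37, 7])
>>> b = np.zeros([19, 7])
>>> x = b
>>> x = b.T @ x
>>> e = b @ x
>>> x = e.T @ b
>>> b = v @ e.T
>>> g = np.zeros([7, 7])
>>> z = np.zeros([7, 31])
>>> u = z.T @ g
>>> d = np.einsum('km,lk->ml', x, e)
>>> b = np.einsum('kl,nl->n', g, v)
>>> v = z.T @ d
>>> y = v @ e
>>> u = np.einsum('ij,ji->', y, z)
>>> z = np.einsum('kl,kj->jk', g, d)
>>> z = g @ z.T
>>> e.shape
(19, 7)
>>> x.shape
(7, 7)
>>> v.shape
(31, 19)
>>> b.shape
(37,)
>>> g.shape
(7, 7)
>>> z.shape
(7, 19)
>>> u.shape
()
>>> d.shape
(7, 19)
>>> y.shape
(31, 7)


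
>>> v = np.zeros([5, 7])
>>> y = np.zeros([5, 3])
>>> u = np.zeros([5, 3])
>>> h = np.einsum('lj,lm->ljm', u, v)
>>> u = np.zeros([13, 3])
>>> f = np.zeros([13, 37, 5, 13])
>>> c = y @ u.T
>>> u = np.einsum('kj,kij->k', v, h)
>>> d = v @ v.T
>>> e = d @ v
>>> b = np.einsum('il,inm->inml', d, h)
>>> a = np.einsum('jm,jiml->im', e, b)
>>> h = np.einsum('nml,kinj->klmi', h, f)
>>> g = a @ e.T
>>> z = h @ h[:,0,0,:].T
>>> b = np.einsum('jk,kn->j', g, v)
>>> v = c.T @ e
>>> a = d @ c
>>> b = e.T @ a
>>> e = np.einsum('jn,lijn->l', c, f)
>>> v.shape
(13, 7)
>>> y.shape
(5, 3)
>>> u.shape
(5,)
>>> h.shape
(13, 7, 3, 37)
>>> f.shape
(13, 37, 5, 13)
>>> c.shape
(5, 13)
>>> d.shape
(5, 5)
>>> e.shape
(13,)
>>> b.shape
(7, 13)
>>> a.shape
(5, 13)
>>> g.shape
(3, 5)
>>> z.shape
(13, 7, 3, 13)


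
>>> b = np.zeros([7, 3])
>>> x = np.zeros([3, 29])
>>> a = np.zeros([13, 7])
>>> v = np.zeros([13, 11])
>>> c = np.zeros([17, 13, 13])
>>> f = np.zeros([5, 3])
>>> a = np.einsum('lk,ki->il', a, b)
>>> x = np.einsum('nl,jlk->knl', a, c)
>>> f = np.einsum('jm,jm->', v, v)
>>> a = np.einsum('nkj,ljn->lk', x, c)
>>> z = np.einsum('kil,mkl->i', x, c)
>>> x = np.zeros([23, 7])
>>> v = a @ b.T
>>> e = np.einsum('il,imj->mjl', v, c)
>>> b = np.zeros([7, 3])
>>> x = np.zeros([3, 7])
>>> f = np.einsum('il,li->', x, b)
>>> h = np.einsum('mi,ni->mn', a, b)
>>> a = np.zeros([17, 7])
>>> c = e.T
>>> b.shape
(7, 3)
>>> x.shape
(3, 7)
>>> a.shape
(17, 7)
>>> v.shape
(17, 7)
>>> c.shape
(7, 13, 13)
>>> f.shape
()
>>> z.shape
(3,)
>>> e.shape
(13, 13, 7)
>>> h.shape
(17, 7)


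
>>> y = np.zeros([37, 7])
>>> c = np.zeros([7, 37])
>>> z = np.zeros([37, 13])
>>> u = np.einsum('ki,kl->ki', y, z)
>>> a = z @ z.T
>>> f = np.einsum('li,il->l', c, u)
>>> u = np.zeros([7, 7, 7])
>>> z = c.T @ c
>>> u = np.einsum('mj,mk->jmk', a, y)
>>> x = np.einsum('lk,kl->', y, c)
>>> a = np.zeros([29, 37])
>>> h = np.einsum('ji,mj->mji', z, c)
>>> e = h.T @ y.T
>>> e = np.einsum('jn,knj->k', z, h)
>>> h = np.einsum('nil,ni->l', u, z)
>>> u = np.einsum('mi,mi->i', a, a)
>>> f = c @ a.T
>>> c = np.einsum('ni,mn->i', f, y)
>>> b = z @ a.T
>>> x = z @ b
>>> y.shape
(37, 7)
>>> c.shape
(29,)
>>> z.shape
(37, 37)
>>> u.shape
(37,)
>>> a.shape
(29, 37)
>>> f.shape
(7, 29)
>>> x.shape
(37, 29)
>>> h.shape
(7,)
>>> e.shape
(7,)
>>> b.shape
(37, 29)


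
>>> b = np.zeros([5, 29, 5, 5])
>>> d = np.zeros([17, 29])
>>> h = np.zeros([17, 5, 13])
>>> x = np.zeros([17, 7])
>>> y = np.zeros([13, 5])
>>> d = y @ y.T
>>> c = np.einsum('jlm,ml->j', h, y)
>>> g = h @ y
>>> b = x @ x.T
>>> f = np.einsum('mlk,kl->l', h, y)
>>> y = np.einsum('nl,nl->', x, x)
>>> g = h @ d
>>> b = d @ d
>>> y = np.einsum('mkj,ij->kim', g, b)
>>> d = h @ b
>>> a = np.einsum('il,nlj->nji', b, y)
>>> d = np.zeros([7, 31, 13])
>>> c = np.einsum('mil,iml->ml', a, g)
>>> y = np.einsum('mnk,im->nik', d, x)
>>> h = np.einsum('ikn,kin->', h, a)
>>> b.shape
(13, 13)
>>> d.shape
(7, 31, 13)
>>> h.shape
()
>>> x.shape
(17, 7)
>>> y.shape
(31, 17, 13)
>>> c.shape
(5, 13)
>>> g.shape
(17, 5, 13)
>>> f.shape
(5,)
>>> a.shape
(5, 17, 13)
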